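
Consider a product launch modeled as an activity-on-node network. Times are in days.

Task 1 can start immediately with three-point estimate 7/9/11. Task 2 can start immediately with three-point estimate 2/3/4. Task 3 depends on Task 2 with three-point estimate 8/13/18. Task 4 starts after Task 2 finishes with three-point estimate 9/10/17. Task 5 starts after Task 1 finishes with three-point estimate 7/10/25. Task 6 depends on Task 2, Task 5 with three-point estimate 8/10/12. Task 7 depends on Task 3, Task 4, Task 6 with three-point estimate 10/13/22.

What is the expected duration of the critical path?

te_Task 1 = (7 + 4·9 + 11)/6 = 54/6 = 9
te_Task 2 = (2 + 4·3 + 4)/6 = 18/6 = 3
te_Task 3 = (8 + 4·13 + 18)/6 = 78/6 = 13
te_Task 4 = (9 + 4·10 + 17)/6 = 66/6 = 11
te_Task 5 = (7 + 4·10 + 25)/6 = 72/6 = 12
te_Task 6 = (8 + 4·10 + 12)/6 = 60/6 = 10
te_Task 7 = (10 + 4·13 + 22)/6 = 84/6 = 14

Forward pass:
ES_Task 1 = 0; EF_Task 1 = 9
ES_Task 2 = 0; EF_Task 2 = 3
ES_Task 3 = 3; EF_Task 3 = 3+13 = 16
ES_Task 4 = 3; EF_Task 4 = 3+11 = 14
ES_Task 5 = 9; EF_Task 5 = 9+12 = 21
ES_Task 6 = max(EF_Task 2=3, EF_Task 5=21) = 21; EF_Task 6 = 21+10 = 31
ES_Task 7 = max(EF_Task 3=16, EF_Task 4=14, EF_Task 6=31) = 31; EF_Task 7 = 31+14 = 45
Expected project duration μ = 45 days. Critical path: Task 1 → Task 5 → Task 6 → Task 7.

45 days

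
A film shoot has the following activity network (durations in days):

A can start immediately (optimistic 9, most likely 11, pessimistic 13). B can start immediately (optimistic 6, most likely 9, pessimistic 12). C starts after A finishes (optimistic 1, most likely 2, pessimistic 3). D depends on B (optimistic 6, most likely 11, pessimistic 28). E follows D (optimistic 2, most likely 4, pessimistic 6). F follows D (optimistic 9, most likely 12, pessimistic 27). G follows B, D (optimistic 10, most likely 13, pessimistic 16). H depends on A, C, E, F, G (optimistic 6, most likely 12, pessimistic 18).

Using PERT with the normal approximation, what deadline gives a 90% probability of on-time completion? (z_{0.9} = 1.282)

te_A = (9 + 4·11 + 13)/6 = 66/6 = 11; σ²_A = ((13−9)/6)² = 0.444
te_B = (6 + 4·9 + 12)/6 = 54/6 = 9; σ²_B = ((12−6)/6)² = 1.000
te_C = (1 + 4·2 + 3)/6 = 12/6 = 2; σ²_C = ((3−1)/6)² = 0.111
te_D = (6 + 4·11 + 28)/6 = 78/6 = 13; σ²_D = ((28−6)/6)² = 13.444
te_E = (2 + 4·4 + 6)/6 = 24/6 = 4; σ²_E = ((6−2)/6)² = 0.444
te_F = (9 + 4·12 + 27)/6 = 84/6 = 14; σ²_F = ((27−9)/6)² = 9.000
te_G = (10 + 4·13 + 16)/6 = 78/6 = 13; σ²_G = ((16−10)/6)² = 1.000
te_H = (6 + 4·12 + 18)/6 = 72/6 = 12; σ²_H = ((18−6)/6)² = 4.000

Forward pass:
ES_A = 0; EF_A = 11
ES_B = 0; EF_B = 9
ES_C = 11; EF_C = 11+2 = 13
ES_D = 9; EF_D = 9+13 = 22
ES_E = 22; EF_E = 22+4 = 26
ES_F = 22; EF_F = 22+14 = 36
ES_G = max(EF_B=9, EF_D=22) = 22; EF_G = 22+13 = 35
ES_H = max(EF_A=11, EF_C=13, EF_E=26, EF_F=36, EF_G=35) = 36; EF_H = 36+12 = 48
Expected project duration μ = 48 days. Critical path: B → D → F → H.

Variance along critical path = 1.000 + 13.444 + 9.000 + 4.000 = 27.444; σ = 5.239 days.
D = μ + z·σ = 48 + 1.282·5.239 = 54.7 days

54.7 days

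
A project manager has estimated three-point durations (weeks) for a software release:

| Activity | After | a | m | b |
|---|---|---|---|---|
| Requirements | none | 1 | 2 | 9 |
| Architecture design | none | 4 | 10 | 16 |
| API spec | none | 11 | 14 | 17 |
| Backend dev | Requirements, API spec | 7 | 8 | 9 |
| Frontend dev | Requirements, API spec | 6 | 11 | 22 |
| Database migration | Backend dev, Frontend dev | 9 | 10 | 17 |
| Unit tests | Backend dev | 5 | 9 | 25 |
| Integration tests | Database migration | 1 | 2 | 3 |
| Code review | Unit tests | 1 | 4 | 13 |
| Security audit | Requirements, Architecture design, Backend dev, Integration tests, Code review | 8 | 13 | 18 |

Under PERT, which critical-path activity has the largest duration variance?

te_Requirements = (1 + 4·2 + 9)/6 = 18/6 = 3; σ²_Requirements = ((9−1)/6)² = 1.778
te_Architecture design = (4 + 4·10 + 16)/6 = 60/6 = 10; σ²_Architecture design = ((16−4)/6)² = 4.000
te_API spec = (11 + 4·14 + 17)/6 = 84/6 = 14; σ²_API spec = ((17−11)/6)² = 1.000
te_Backend dev = (7 + 4·8 + 9)/6 = 48/6 = 8; σ²_Backend dev = ((9−7)/6)² = 0.111
te_Frontend dev = (6 + 4·11 + 22)/6 = 72/6 = 12; σ²_Frontend dev = ((22−6)/6)² = 7.111
te_Database migration = (9 + 4·10 + 17)/6 = 66/6 = 11; σ²_Database migration = ((17−9)/6)² = 1.778
te_Unit tests = (5 + 4·9 + 25)/6 = 66/6 = 11; σ²_Unit tests = ((25−5)/6)² = 11.111
te_Integration tests = (1 + 4·2 + 3)/6 = 12/6 = 2; σ²_Integration tests = ((3−1)/6)² = 0.111
te_Code review = (1 + 4·4 + 13)/6 = 30/6 = 5; σ²_Code review = ((13−1)/6)² = 4.000
te_Security audit = (8 + 4·13 + 18)/6 = 78/6 = 13; σ²_Security audit = ((18−8)/6)² = 2.778

Forward pass:
ES_Requirements = 0; EF_Requirements = 3
ES_Architecture design = 0; EF_Architecture design = 10
ES_API spec = 0; EF_API spec = 14
ES_Backend dev = max(EF_Requirements=3, EF_API spec=14) = 14; EF_Backend dev = 14+8 = 22
ES_Frontend dev = max(EF_Requirements=3, EF_API spec=14) = 14; EF_Frontend dev = 14+12 = 26
ES_Database migration = max(EF_Backend dev=22, EF_Frontend dev=26) = 26; EF_Database migration = 26+11 = 37
ES_Unit tests = 22; EF_Unit tests = 22+11 = 33
ES_Integration tests = 37; EF_Integration tests = 37+2 = 39
ES_Code review = 33; EF_Code review = 33+5 = 38
ES_Security audit = max(EF_Requirements=3, EF_Architecture design=10, EF_Backend dev=22, EF_Integration tests=39, EF_Code review=38) = 39; EF_Security audit = 39+13 = 52
Expected project duration μ = 52 weeks. Critical path: API spec → Frontend dev → Database migration → Integration tests → Security audit.

Variances on critical path: σ²_API spec=1.000, σ²_Frontend dev=7.111, σ²_Database migration=1.778, σ²_Integration tests=0.111, σ²_Security audit=2.778.
Largest is σ²_Frontend dev = 7.111.

Frontend dev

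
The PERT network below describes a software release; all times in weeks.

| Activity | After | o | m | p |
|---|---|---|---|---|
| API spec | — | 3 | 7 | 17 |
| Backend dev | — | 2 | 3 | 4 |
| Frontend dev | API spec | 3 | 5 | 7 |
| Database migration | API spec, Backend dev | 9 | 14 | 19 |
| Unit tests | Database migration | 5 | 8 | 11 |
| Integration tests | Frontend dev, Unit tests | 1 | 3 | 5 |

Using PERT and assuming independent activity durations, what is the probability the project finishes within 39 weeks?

te_API spec = (3 + 4·7 + 17)/6 = 48/6 = 8; σ²_API spec = ((17−3)/6)² = 5.444
te_Backend dev = (2 + 4·3 + 4)/6 = 18/6 = 3; σ²_Backend dev = ((4−2)/6)² = 0.111
te_Frontend dev = (3 + 4·5 + 7)/6 = 30/6 = 5; σ²_Frontend dev = ((7−3)/6)² = 0.444
te_Database migration = (9 + 4·14 + 19)/6 = 84/6 = 14; σ²_Database migration = ((19−9)/6)² = 2.778
te_Unit tests = (5 + 4·8 + 11)/6 = 48/6 = 8; σ²_Unit tests = ((11−5)/6)² = 1.000
te_Integration tests = (1 + 4·3 + 5)/6 = 18/6 = 3; σ²_Integration tests = ((5−1)/6)² = 0.444

Forward pass:
ES_API spec = 0; EF_API spec = 8
ES_Backend dev = 0; EF_Backend dev = 3
ES_Frontend dev = 8; EF_Frontend dev = 8+5 = 13
ES_Database migration = max(EF_API spec=8, EF_Backend dev=3) = 8; EF_Database migration = 8+14 = 22
ES_Unit tests = 22; EF_Unit tests = 22+8 = 30
ES_Integration tests = max(EF_Frontend dev=13, EF_Unit tests=30) = 30; EF_Integration tests = 30+3 = 33
Expected project duration μ = 33 weeks. Critical path: API spec → Database migration → Unit tests → Integration tests.

Variance along critical path = 5.444 + 2.778 + 1.000 + 0.444 = 9.667; σ = √9.667 = 3.109 weeks.
Z = (39 − 33) / 3.109 = 1.930
P(T ≤ 39) = Φ(1.930) ≈ 0.973

0.973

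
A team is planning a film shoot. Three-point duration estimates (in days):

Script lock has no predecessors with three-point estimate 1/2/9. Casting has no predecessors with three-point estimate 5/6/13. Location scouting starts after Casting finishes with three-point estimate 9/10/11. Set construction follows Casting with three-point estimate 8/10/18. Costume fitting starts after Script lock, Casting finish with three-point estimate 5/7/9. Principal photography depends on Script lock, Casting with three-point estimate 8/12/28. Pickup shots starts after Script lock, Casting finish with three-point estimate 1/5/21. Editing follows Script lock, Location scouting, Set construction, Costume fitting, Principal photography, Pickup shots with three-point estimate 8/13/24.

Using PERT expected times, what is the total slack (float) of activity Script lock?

te_Script lock = (1 + 4·2 + 9)/6 = 18/6 = 3
te_Casting = (5 + 4·6 + 13)/6 = 42/6 = 7
te_Location scouting = (9 + 4·10 + 11)/6 = 60/6 = 10
te_Set construction = (8 + 4·10 + 18)/6 = 66/6 = 11
te_Costume fitting = (5 + 4·7 + 9)/6 = 42/6 = 7
te_Principal photography = (8 + 4·12 + 28)/6 = 84/6 = 14
te_Pickup shots = (1 + 4·5 + 21)/6 = 42/6 = 7
te_Editing = (8 + 4·13 + 24)/6 = 84/6 = 14

Forward pass:
ES_Script lock = 0; EF_Script lock = 3
ES_Casting = 0; EF_Casting = 7
ES_Location scouting = 7; EF_Location scouting = 7+10 = 17
ES_Set construction = 7; EF_Set construction = 7+11 = 18
ES_Costume fitting = max(EF_Script lock=3, EF_Casting=7) = 7; EF_Costume fitting = 7+7 = 14
ES_Principal photography = max(EF_Script lock=3, EF_Casting=7) = 7; EF_Principal photography = 7+14 = 21
ES_Pickup shots = max(EF_Script lock=3, EF_Casting=7) = 7; EF_Pickup shots = 7+7 = 14
ES_Editing = max(EF_Script lock=3, EF_Location scouting=17, EF_Set construction=18, EF_Costume fitting=14, EF_Principal photography=21, EF_Pickup shots=14) = 21; EF_Editing = 21+14 = 35
Expected project duration μ = 35 days. Critical path: Casting → Principal photography → Editing.

Backward pass:
LF_Editing = 35; LS_Editing = 35−14 = 21
LF_Pickup shots = LS_Editing = 21; LS_Pickup shots = 21−7 = 14
LF_Principal photography = LS_Editing = 21; LS_Principal photography = 21−14 = 7
LF_Costume fitting = LS_Editing = 21; LS_Costume fitting = 21−7 = 14
LF_Set construction = LS_Editing = 21; LS_Set construction = 21−11 = 10
LF_Location scouting = LS_Editing = 21; LS_Location scouting = 21−10 = 11
LF_Casting = min(LS_Location scouting=11, LS_Set construction=10, LS_Costume fitting=14, LS_Principal photography=7, LS_Pickup shots=14) = 7; LS_Casting = 7−7 = 0
LF_Script lock = min(LS_Costume fitting=14, LS_Principal photography=7, LS_Pickup shots=14, LS_Editing=21) = 7; LS_Script lock = 7−3 = 4
Slack_Script lock = LS_Script lock − ES_Script lock = 4 − 0 = 4

4 days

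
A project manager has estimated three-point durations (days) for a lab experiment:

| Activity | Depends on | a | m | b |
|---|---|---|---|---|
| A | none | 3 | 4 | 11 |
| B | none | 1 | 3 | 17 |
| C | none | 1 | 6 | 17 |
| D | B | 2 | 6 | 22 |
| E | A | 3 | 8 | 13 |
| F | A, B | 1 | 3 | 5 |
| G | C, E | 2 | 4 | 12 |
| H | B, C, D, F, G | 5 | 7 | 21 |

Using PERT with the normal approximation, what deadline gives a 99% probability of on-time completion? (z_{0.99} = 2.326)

35.8 days

te_A = (3 + 4·4 + 11)/6 = 30/6 = 5; σ²_A = ((11−3)/6)² = 1.778
te_B = (1 + 4·3 + 17)/6 = 30/6 = 5; σ²_B = ((17−1)/6)² = 7.111
te_C = (1 + 4·6 + 17)/6 = 42/6 = 7; σ²_C = ((17−1)/6)² = 7.111
te_D = (2 + 4·6 + 22)/6 = 48/6 = 8; σ²_D = ((22−2)/6)² = 11.111
te_E = (3 + 4·8 + 13)/6 = 48/6 = 8; σ²_E = ((13−3)/6)² = 2.778
te_F = (1 + 4·3 + 5)/6 = 18/6 = 3; σ²_F = ((5−1)/6)² = 0.444
te_G = (2 + 4·4 + 12)/6 = 30/6 = 5; σ²_G = ((12−2)/6)² = 2.778
te_H = (5 + 4·7 + 21)/6 = 54/6 = 9; σ²_H = ((21−5)/6)² = 7.111

Forward pass:
ES_A = 0; EF_A = 5
ES_B = 0; EF_B = 5
ES_C = 0; EF_C = 7
ES_D = 5; EF_D = 5+8 = 13
ES_E = 5; EF_E = 5+8 = 13
ES_F = max(EF_A=5, EF_B=5) = 5; EF_F = 5+3 = 8
ES_G = max(EF_C=7, EF_E=13) = 13; EF_G = 13+5 = 18
ES_H = max(EF_B=5, EF_C=7, EF_D=13, EF_F=8, EF_G=18) = 18; EF_H = 18+9 = 27
Expected project duration μ = 27 days. Critical path: A → E → G → H.

Variance along critical path = 1.778 + 2.778 + 2.778 + 7.111 = 14.444; σ = 3.801 days.
D = μ + z·σ = 27 + 2.326·3.801 = 35.8 days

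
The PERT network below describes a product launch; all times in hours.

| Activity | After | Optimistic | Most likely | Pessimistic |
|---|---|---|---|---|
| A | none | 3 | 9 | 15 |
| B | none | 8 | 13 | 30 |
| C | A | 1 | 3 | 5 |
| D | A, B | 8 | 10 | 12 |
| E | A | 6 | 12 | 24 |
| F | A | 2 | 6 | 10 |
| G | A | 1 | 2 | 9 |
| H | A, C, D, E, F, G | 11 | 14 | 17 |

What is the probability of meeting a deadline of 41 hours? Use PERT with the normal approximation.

te_A = (3 + 4·9 + 15)/6 = 54/6 = 9; σ²_A = ((15−3)/6)² = 4.000
te_B = (8 + 4·13 + 30)/6 = 90/6 = 15; σ²_B = ((30−8)/6)² = 13.444
te_C = (1 + 4·3 + 5)/6 = 18/6 = 3; σ²_C = ((5−1)/6)² = 0.444
te_D = (8 + 4·10 + 12)/6 = 60/6 = 10; σ²_D = ((12−8)/6)² = 0.444
te_E = (6 + 4·12 + 24)/6 = 78/6 = 13; σ²_E = ((24−6)/6)² = 9.000
te_F = (2 + 4·6 + 10)/6 = 36/6 = 6; σ²_F = ((10−2)/6)² = 1.778
te_G = (1 + 4·2 + 9)/6 = 18/6 = 3; σ²_G = ((9−1)/6)² = 1.778
te_H = (11 + 4·14 + 17)/6 = 84/6 = 14; σ²_H = ((17−11)/6)² = 1.000

Forward pass:
ES_A = 0; EF_A = 9
ES_B = 0; EF_B = 15
ES_C = 9; EF_C = 9+3 = 12
ES_D = max(EF_A=9, EF_B=15) = 15; EF_D = 15+10 = 25
ES_E = 9; EF_E = 9+13 = 22
ES_F = 9; EF_F = 9+6 = 15
ES_G = 9; EF_G = 9+3 = 12
ES_H = max(EF_A=9, EF_C=12, EF_D=25, EF_E=22, EF_F=15, EF_G=12) = 25; EF_H = 25+14 = 39
Expected project duration μ = 39 hours. Critical path: B → D → H.

Variance along critical path = 13.444 + 0.444 + 1.000 = 14.889; σ = √14.889 = 3.859 hours.
Z = (41 − 39) / 3.859 = 0.518
P(T ≤ 41) = Φ(0.518) ≈ 0.698

0.698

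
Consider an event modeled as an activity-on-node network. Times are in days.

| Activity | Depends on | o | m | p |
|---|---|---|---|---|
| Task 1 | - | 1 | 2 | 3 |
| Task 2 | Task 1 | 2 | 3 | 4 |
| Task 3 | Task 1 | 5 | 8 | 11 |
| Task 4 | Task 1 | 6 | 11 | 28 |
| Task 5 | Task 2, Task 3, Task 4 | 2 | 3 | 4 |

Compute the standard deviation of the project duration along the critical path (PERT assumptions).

te_Task 1 = (1 + 4·2 + 3)/6 = 12/6 = 2; σ²_Task 1 = ((3−1)/6)² = 0.111
te_Task 2 = (2 + 4·3 + 4)/6 = 18/6 = 3; σ²_Task 2 = ((4−2)/6)² = 0.111
te_Task 3 = (5 + 4·8 + 11)/6 = 48/6 = 8; σ²_Task 3 = ((11−5)/6)² = 1.000
te_Task 4 = (6 + 4·11 + 28)/6 = 78/6 = 13; σ²_Task 4 = ((28−6)/6)² = 13.444
te_Task 5 = (2 + 4·3 + 4)/6 = 18/6 = 3; σ²_Task 5 = ((4−2)/6)² = 0.111

Forward pass:
ES_Task 1 = 0; EF_Task 1 = 2
ES_Task 2 = 2; EF_Task 2 = 2+3 = 5
ES_Task 3 = 2; EF_Task 3 = 2+8 = 10
ES_Task 4 = 2; EF_Task 4 = 2+13 = 15
ES_Task 5 = max(EF_Task 2=5, EF_Task 3=10, EF_Task 4=15) = 15; EF_Task 5 = 15+3 = 18
Expected project duration μ = 18 days. Critical path: Task 1 → Task 4 → Task 5.

Variance along critical path = 0.111 + 13.444 + 0.111 = 13.667
σ = √13.667 = 3.697 days

3.70 days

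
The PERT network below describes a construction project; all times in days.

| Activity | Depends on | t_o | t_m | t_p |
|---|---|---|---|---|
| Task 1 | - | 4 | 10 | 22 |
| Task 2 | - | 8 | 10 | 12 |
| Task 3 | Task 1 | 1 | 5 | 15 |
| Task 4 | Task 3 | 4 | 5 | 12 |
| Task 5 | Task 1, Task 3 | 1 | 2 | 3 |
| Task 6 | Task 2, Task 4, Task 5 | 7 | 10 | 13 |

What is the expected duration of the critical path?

33 days

te_Task 1 = (4 + 4·10 + 22)/6 = 66/6 = 11
te_Task 2 = (8 + 4·10 + 12)/6 = 60/6 = 10
te_Task 3 = (1 + 4·5 + 15)/6 = 36/6 = 6
te_Task 4 = (4 + 4·5 + 12)/6 = 36/6 = 6
te_Task 5 = (1 + 4·2 + 3)/6 = 12/6 = 2
te_Task 6 = (7 + 4·10 + 13)/6 = 60/6 = 10

Forward pass:
ES_Task 1 = 0; EF_Task 1 = 11
ES_Task 2 = 0; EF_Task 2 = 10
ES_Task 3 = 11; EF_Task 3 = 11+6 = 17
ES_Task 4 = 17; EF_Task 4 = 17+6 = 23
ES_Task 5 = max(EF_Task 1=11, EF_Task 3=17) = 17; EF_Task 5 = 17+2 = 19
ES_Task 6 = max(EF_Task 2=10, EF_Task 4=23, EF_Task 5=19) = 23; EF_Task 6 = 23+10 = 33
Expected project duration μ = 33 days. Critical path: Task 1 → Task 3 → Task 4 → Task 6.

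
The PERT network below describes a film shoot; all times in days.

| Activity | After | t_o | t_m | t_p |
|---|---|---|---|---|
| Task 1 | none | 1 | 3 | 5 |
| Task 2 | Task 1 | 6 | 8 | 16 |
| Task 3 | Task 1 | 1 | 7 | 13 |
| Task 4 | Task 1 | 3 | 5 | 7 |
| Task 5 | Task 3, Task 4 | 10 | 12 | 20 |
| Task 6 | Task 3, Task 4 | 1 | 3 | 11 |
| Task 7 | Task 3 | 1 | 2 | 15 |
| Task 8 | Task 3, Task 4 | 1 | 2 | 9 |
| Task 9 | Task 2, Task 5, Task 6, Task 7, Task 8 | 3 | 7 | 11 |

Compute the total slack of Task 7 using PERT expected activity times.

9 days

te_Task 1 = (1 + 4·3 + 5)/6 = 18/6 = 3
te_Task 2 = (6 + 4·8 + 16)/6 = 54/6 = 9
te_Task 3 = (1 + 4·7 + 13)/6 = 42/6 = 7
te_Task 4 = (3 + 4·5 + 7)/6 = 30/6 = 5
te_Task 5 = (10 + 4·12 + 20)/6 = 78/6 = 13
te_Task 6 = (1 + 4·3 + 11)/6 = 24/6 = 4
te_Task 7 = (1 + 4·2 + 15)/6 = 24/6 = 4
te_Task 8 = (1 + 4·2 + 9)/6 = 18/6 = 3
te_Task 9 = (3 + 4·7 + 11)/6 = 42/6 = 7

Forward pass:
ES_Task 1 = 0; EF_Task 1 = 3
ES_Task 2 = 3; EF_Task 2 = 3+9 = 12
ES_Task 3 = 3; EF_Task 3 = 3+7 = 10
ES_Task 4 = 3; EF_Task 4 = 3+5 = 8
ES_Task 5 = max(EF_Task 3=10, EF_Task 4=8) = 10; EF_Task 5 = 10+13 = 23
ES_Task 6 = max(EF_Task 3=10, EF_Task 4=8) = 10; EF_Task 6 = 10+4 = 14
ES_Task 7 = 10; EF_Task 7 = 10+4 = 14
ES_Task 8 = max(EF_Task 3=10, EF_Task 4=8) = 10; EF_Task 8 = 10+3 = 13
ES_Task 9 = max(EF_Task 2=12, EF_Task 5=23, EF_Task 6=14, EF_Task 7=14, EF_Task 8=13) = 23; EF_Task 9 = 23+7 = 30
Expected project duration μ = 30 days. Critical path: Task 1 → Task 3 → Task 5 → Task 9.

Backward pass:
LF_Task 9 = 30; LS_Task 9 = 30−7 = 23
LF_Task 8 = LS_Task 9 = 23; LS_Task 8 = 23−3 = 20
LF_Task 7 = LS_Task 9 = 23; LS_Task 7 = 23−4 = 19
LF_Task 6 = LS_Task 9 = 23; LS_Task 6 = 23−4 = 19
LF_Task 5 = LS_Task 9 = 23; LS_Task 5 = 23−13 = 10
LF_Task 4 = min(LS_Task 5=10, LS_Task 6=19, LS_Task 8=20) = 10; LS_Task 4 = 10−5 = 5
LF_Task 3 = min(LS_Task 5=10, LS_Task 6=19, LS_Task 7=19, LS_Task 8=20) = 10; LS_Task 3 = 10−7 = 3
LF_Task 2 = LS_Task 9 = 23; LS_Task 2 = 23−9 = 14
LF_Task 1 = min(LS_Task 2=14, LS_Task 3=3, LS_Task 4=5) = 3; LS_Task 1 = 3−3 = 0
Slack_Task 7 = LS_Task 7 − ES_Task 7 = 19 − 10 = 9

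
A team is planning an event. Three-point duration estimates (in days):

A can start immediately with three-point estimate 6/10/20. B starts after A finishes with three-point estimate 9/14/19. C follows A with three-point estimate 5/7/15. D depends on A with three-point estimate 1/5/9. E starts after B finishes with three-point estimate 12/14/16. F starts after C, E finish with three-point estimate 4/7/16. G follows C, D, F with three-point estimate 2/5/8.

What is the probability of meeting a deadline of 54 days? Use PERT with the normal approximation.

0.706

te_A = (6 + 4·10 + 20)/6 = 66/6 = 11; σ²_A = ((20−6)/6)² = 5.444
te_B = (9 + 4·14 + 19)/6 = 84/6 = 14; σ²_B = ((19−9)/6)² = 2.778
te_C = (5 + 4·7 + 15)/6 = 48/6 = 8; σ²_C = ((15−5)/6)² = 2.778
te_D = (1 + 4·5 + 9)/6 = 30/6 = 5; σ²_D = ((9−1)/6)² = 1.778
te_E = (12 + 4·14 + 16)/6 = 84/6 = 14; σ²_E = ((16−12)/6)² = 0.444
te_F = (4 + 4·7 + 16)/6 = 48/6 = 8; σ²_F = ((16−4)/6)² = 4.000
te_G = (2 + 4·5 + 8)/6 = 30/6 = 5; σ²_G = ((8−2)/6)² = 1.000

Forward pass:
ES_A = 0; EF_A = 11
ES_B = 11; EF_B = 11+14 = 25
ES_C = 11; EF_C = 11+8 = 19
ES_D = 11; EF_D = 11+5 = 16
ES_E = 25; EF_E = 25+14 = 39
ES_F = max(EF_C=19, EF_E=39) = 39; EF_F = 39+8 = 47
ES_G = max(EF_C=19, EF_D=16, EF_F=47) = 47; EF_G = 47+5 = 52
Expected project duration μ = 52 days. Critical path: A → B → E → F → G.

Variance along critical path = 5.444 + 2.778 + 0.444 + 4.000 + 1.000 = 13.667; σ = √13.667 = 3.697 days.
Z = (54 − 52) / 3.697 = 0.541
P(T ≤ 54) = Φ(0.541) ≈ 0.706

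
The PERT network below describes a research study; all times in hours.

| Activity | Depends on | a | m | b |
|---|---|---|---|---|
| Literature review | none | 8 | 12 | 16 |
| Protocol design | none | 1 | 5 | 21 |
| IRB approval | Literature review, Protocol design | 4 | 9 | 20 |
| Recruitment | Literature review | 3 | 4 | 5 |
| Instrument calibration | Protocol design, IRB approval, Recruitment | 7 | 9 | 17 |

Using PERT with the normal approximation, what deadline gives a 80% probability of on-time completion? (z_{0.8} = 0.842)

34.9 hours

te_Literature review = (8 + 4·12 + 16)/6 = 72/6 = 12; σ²_Literature review = ((16−8)/6)² = 1.778
te_Protocol design = (1 + 4·5 + 21)/6 = 42/6 = 7; σ²_Protocol design = ((21−1)/6)² = 11.111
te_IRB approval = (4 + 4·9 + 20)/6 = 60/6 = 10; σ²_IRB approval = ((20−4)/6)² = 7.111
te_Recruitment = (3 + 4·4 + 5)/6 = 24/6 = 4; σ²_Recruitment = ((5−3)/6)² = 0.111
te_Instrument calibration = (7 + 4·9 + 17)/6 = 60/6 = 10; σ²_Instrument calibration = ((17−7)/6)² = 2.778

Forward pass:
ES_Literature review = 0; EF_Literature review = 12
ES_Protocol design = 0; EF_Protocol design = 7
ES_IRB approval = max(EF_Literature review=12, EF_Protocol design=7) = 12; EF_IRB approval = 12+10 = 22
ES_Recruitment = 12; EF_Recruitment = 12+4 = 16
ES_Instrument calibration = max(EF_Protocol design=7, EF_IRB approval=22, EF_Recruitment=16) = 22; EF_Instrument calibration = 22+10 = 32
Expected project duration μ = 32 hours. Critical path: Literature review → IRB approval → Instrument calibration.

Variance along critical path = 1.778 + 7.111 + 2.778 = 11.667; σ = 3.416 hours.
D = μ + z·σ = 32 + 0.842·3.416 = 34.9 hours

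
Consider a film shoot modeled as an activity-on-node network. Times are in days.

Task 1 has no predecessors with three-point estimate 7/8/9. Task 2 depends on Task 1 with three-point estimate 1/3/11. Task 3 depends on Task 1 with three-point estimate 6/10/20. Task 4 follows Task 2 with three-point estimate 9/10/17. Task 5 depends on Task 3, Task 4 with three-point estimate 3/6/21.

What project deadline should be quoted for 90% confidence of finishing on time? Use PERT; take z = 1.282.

35.7 days

te_Task 1 = (7 + 4·8 + 9)/6 = 48/6 = 8; σ²_Task 1 = ((9−7)/6)² = 0.111
te_Task 2 = (1 + 4·3 + 11)/6 = 24/6 = 4; σ²_Task 2 = ((11−1)/6)² = 2.778
te_Task 3 = (6 + 4·10 + 20)/6 = 66/6 = 11; σ²_Task 3 = ((20−6)/6)² = 5.444
te_Task 4 = (9 + 4·10 + 17)/6 = 66/6 = 11; σ²_Task 4 = ((17−9)/6)² = 1.778
te_Task 5 = (3 + 4·6 + 21)/6 = 48/6 = 8; σ²_Task 5 = ((21−3)/6)² = 9.000

Forward pass:
ES_Task 1 = 0; EF_Task 1 = 8
ES_Task 2 = 8; EF_Task 2 = 8+4 = 12
ES_Task 3 = 8; EF_Task 3 = 8+11 = 19
ES_Task 4 = 12; EF_Task 4 = 12+11 = 23
ES_Task 5 = max(EF_Task 3=19, EF_Task 4=23) = 23; EF_Task 5 = 23+8 = 31
Expected project duration μ = 31 days. Critical path: Task 1 → Task 2 → Task 4 → Task 5.

Variance along critical path = 0.111 + 2.778 + 1.778 + 9.000 = 13.667; σ = 3.697 days.
D = μ + z·σ = 31 + 1.282·3.697 = 35.7 days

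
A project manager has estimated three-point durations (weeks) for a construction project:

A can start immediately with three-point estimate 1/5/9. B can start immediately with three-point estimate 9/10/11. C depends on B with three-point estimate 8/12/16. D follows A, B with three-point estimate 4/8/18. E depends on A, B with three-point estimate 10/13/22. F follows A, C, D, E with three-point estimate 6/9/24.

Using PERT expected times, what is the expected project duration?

te_A = (1 + 4·5 + 9)/6 = 30/6 = 5
te_B = (9 + 4·10 + 11)/6 = 60/6 = 10
te_C = (8 + 4·12 + 16)/6 = 72/6 = 12
te_D = (4 + 4·8 + 18)/6 = 54/6 = 9
te_E = (10 + 4·13 + 22)/6 = 84/6 = 14
te_F = (6 + 4·9 + 24)/6 = 66/6 = 11

Forward pass:
ES_A = 0; EF_A = 5
ES_B = 0; EF_B = 10
ES_C = 10; EF_C = 10+12 = 22
ES_D = max(EF_A=5, EF_B=10) = 10; EF_D = 10+9 = 19
ES_E = max(EF_A=5, EF_B=10) = 10; EF_E = 10+14 = 24
ES_F = max(EF_A=5, EF_C=22, EF_D=19, EF_E=24) = 24; EF_F = 24+11 = 35
Expected project duration μ = 35 weeks. Critical path: B → E → F.

35 weeks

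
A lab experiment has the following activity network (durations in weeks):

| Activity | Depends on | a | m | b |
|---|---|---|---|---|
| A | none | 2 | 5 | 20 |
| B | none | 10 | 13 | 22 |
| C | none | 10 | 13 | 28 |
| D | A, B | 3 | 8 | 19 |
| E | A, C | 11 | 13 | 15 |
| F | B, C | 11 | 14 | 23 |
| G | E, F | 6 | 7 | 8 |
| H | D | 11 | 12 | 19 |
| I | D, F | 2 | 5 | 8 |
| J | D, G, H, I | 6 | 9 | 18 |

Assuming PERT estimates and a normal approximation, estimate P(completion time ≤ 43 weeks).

0.167

te_A = (2 + 4·5 + 20)/6 = 42/6 = 7; σ²_A = ((20−2)/6)² = 9.000
te_B = (10 + 4·13 + 22)/6 = 84/6 = 14; σ²_B = ((22−10)/6)² = 4.000
te_C = (10 + 4·13 + 28)/6 = 90/6 = 15; σ²_C = ((28−10)/6)² = 9.000
te_D = (3 + 4·8 + 19)/6 = 54/6 = 9; σ²_D = ((19−3)/6)² = 7.111
te_E = (11 + 4·13 + 15)/6 = 78/6 = 13; σ²_E = ((15−11)/6)² = 0.444
te_F = (11 + 4·14 + 23)/6 = 90/6 = 15; σ²_F = ((23−11)/6)² = 4.000
te_G = (6 + 4·7 + 8)/6 = 42/6 = 7; σ²_G = ((8−6)/6)² = 0.111
te_H = (11 + 4·12 + 19)/6 = 78/6 = 13; σ²_H = ((19−11)/6)² = 1.778
te_I = (2 + 4·5 + 8)/6 = 30/6 = 5; σ²_I = ((8−2)/6)² = 1.000
te_J = (6 + 4·9 + 18)/6 = 60/6 = 10; σ²_J = ((18−6)/6)² = 4.000

Forward pass:
ES_A = 0; EF_A = 7
ES_B = 0; EF_B = 14
ES_C = 0; EF_C = 15
ES_D = max(EF_A=7, EF_B=14) = 14; EF_D = 14+9 = 23
ES_E = max(EF_A=7, EF_C=15) = 15; EF_E = 15+13 = 28
ES_F = max(EF_B=14, EF_C=15) = 15; EF_F = 15+15 = 30
ES_G = max(EF_E=28, EF_F=30) = 30; EF_G = 30+7 = 37
ES_H = 23; EF_H = 23+13 = 36
ES_I = max(EF_D=23, EF_F=30) = 30; EF_I = 30+5 = 35
ES_J = max(EF_D=23, EF_G=37, EF_H=36, EF_I=35) = 37; EF_J = 37+10 = 47
Expected project duration μ = 47 weeks. Critical path: C → F → G → J.

Variance along critical path = 9.000 + 4.000 + 0.111 + 4.000 = 17.111; σ = √17.111 = 4.137 weeks.
Z = (43 − 47) / 4.137 = -0.967
P(T ≤ 43) = Φ(-0.967) ≈ 0.167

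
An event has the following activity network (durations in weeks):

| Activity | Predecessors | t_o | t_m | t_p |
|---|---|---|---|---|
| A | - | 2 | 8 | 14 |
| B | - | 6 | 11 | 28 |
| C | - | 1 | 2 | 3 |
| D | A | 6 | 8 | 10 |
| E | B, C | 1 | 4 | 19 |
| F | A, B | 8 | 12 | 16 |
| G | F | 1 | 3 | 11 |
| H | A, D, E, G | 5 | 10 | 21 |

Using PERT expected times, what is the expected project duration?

te_A = (2 + 4·8 + 14)/6 = 48/6 = 8
te_B = (6 + 4·11 + 28)/6 = 78/6 = 13
te_C = (1 + 4·2 + 3)/6 = 12/6 = 2
te_D = (6 + 4·8 + 10)/6 = 48/6 = 8
te_E = (1 + 4·4 + 19)/6 = 36/6 = 6
te_F = (8 + 4·12 + 16)/6 = 72/6 = 12
te_G = (1 + 4·3 + 11)/6 = 24/6 = 4
te_H = (5 + 4·10 + 21)/6 = 66/6 = 11

Forward pass:
ES_A = 0; EF_A = 8
ES_B = 0; EF_B = 13
ES_C = 0; EF_C = 2
ES_D = 8; EF_D = 8+8 = 16
ES_E = max(EF_B=13, EF_C=2) = 13; EF_E = 13+6 = 19
ES_F = max(EF_A=8, EF_B=13) = 13; EF_F = 13+12 = 25
ES_G = 25; EF_G = 25+4 = 29
ES_H = max(EF_A=8, EF_D=16, EF_E=19, EF_G=29) = 29; EF_H = 29+11 = 40
Expected project duration μ = 40 weeks. Critical path: B → F → G → H.

40 weeks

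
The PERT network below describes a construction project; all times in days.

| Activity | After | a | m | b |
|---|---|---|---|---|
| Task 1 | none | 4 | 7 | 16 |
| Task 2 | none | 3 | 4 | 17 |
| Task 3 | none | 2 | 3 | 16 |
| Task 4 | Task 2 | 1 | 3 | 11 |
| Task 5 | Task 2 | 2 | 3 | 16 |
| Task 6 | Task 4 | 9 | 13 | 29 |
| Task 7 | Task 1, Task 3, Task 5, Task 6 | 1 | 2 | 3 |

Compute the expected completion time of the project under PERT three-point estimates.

te_Task 1 = (4 + 4·7 + 16)/6 = 48/6 = 8
te_Task 2 = (3 + 4·4 + 17)/6 = 36/6 = 6
te_Task 3 = (2 + 4·3 + 16)/6 = 30/6 = 5
te_Task 4 = (1 + 4·3 + 11)/6 = 24/6 = 4
te_Task 5 = (2 + 4·3 + 16)/6 = 30/6 = 5
te_Task 6 = (9 + 4·13 + 29)/6 = 90/6 = 15
te_Task 7 = (1 + 4·2 + 3)/6 = 12/6 = 2

Forward pass:
ES_Task 1 = 0; EF_Task 1 = 8
ES_Task 2 = 0; EF_Task 2 = 6
ES_Task 3 = 0; EF_Task 3 = 5
ES_Task 4 = 6; EF_Task 4 = 6+4 = 10
ES_Task 5 = 6; EF_Task 5 = 6+5 = 11
ES_Task 6 = 10; EF_Task 6 = 10+15 = 25
ES_Task 7 = max(EF_Task 1=8, EF_Task 3=5, EF_Task 5=11, EF_Task 6=25) = 25; EF_Task 7 = 25+2 = 27
Expected project duration μ = 27 days. Critical path: Task 2 → Task 4 → Task 6 → Task 7.

27 days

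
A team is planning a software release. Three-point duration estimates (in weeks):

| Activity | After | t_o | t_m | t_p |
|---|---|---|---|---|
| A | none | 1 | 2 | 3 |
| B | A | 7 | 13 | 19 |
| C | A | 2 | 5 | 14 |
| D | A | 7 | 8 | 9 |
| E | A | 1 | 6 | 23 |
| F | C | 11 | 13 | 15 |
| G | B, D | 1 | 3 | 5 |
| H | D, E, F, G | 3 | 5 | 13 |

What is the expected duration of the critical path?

te_A = (1 + 4·2 + 3)/6 = 12/6 = 2
te_B = (7 + 4·13 + 19)/6 = 78/6 = 13
te_C = (2 + 4·5 + 14)/6 = 36/6 = 6
te_D = (7 + 4·8 + 9)/6 = 48/6 = 8
te_E = (1 + 4·6 + 23)/6 = 48/6 = 8
te_F = (11 + 4·13 + 15)/6 = 78/6 = 13
te_G = (1 + 4·3 + 5)/6 = 18/6 = 3
te_H = (3 + 4·5 + 13)/6 = 36/6 = 6

Forward pass:
ES_A = 0; EF_A = 2
ES_B = 2; EF_B = 2+13 = 15
ES_C = 2; EF_C = 2+6 = 8
ES_D = 2; EF_D = 2+8 = 10
ES_E = 2; EF_E = 2+8 = 10
ES_F = 8; EF_F = 8+13 = 21
ES_G = max(EF_B=15, EF_D=10) = 15; EF_G = 15+3 = 18
ES_H = max(EF_D=10, EF_E=10, EF_F=21, EF_G=18) = 21; EF_H = 21+6 = 27
Expected project duration μ = 27 weeks. Critical path: A → C → F → H.

27 weeks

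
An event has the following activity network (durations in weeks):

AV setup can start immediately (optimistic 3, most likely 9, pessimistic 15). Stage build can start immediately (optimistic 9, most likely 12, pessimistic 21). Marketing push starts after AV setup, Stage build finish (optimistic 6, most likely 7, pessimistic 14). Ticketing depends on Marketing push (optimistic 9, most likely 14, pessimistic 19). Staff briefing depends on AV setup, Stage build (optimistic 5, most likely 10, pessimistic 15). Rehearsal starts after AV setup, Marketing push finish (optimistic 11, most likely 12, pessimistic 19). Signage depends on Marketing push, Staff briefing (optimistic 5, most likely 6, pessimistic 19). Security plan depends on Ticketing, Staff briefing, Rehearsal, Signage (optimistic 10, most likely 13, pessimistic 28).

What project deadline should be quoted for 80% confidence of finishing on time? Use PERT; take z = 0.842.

te_AV setup = (3 + 4·9 + 15)/6 = 54/6 = 9; σ²_AV setup = ((15−3)/6)² = 4.000
te_Stage build = (9 + 4·12 + 21)/6 = 78/6 = 13; σ²_Stage build = ((21−9)/6)² = 4.000
te_Marketing push = (6 + 4·7 + 14)/6 = 48/6 = 8; σ²_Marketing push = ((14−6)/6)² = 1.778
te_Ticketing = (9 + 4·14 + 19)/6 = 84/6 = 14; σ²_Ticketing = ((19−9)/6)² = 2.778
te_Staff briefing = (5 + 4·10 + 15)/6 = 60/6 = 10; σ²_Staff briefing = ((15−5)/6)² = 2.778
te_Rehearsal = (11 + 4·12 + 19)/6 = 78/6 = 13; σ²_Rehearsal = ((19−11)/6)² = 1.778
te_Signage = (5 + 4·6 + 19)/6 = 48/6 = 8; σ²_Signage = ((19−5)/6)² = 5.444
te_Security plan = (10 + 4·13 + 28)/6 = 90/6 = 15; σ²_Security plan = ((28−10)/6)² = 9.000

Forward pass:
ES_AV setup = 0; EF_AV setup = 9
ES_Stage build = 0; EF_Stage build = 13
ES_Marketing push = max(EF_AV setup=9, EF_Stage build=13) = 13; EF_Marketing push = 13+8 = 21
ES_Ticketing = 21; EF_Ticketing = 21+14 = 35
ES_Staff briefing = max(EF_AV setup=9, EF_Stage build=13) = 13; EF_Staff briefing = 13+10 = 23
ES_Rehearsal = max(EF_AV setup=9, EF_Marketing push=21) = 21; EF_Rehearsal = 21+13 = 34
ES_Signage = max(EF_Marketing push=21, EF_Staff briefing=23) = 23; EF_Signage = 23+8 = 31
ES_Security plan = max(EF_Ticketing=35, EF_Staff briefing=23, EF_Rehearsal=34, EF_Signage=31) = 35; EF_Security plan = 35+15 = 50
Expected project duration μ = 50 weeks. Critical path: Stage build → Marketing push → Ticketing → Security plan.

Variance along critical path = 4.000 + 1.778 + 2.778 + 9.000 = 17.556; σ = 4.190 weeks.
D = μ + z·σ = 50 + 0.842·4.190 = 53.5 weeks

53.5 weeks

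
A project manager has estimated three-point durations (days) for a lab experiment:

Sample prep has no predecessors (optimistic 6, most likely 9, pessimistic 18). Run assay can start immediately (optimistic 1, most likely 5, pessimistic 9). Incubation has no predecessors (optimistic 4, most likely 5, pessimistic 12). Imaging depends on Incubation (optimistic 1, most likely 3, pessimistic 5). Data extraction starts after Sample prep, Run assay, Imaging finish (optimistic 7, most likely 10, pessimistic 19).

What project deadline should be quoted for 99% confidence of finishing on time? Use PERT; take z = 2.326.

27.6 days

te_Sample prep = (6 + 4·9 + 18)/6 = 60/6 = 10; σ²_Sample prep = ((18−6)/6)² = 4.000
te_Run assay = (1 + 4·5 + 9)/6 = 30/6 = 5; σ²_Run assay = ((9−1)/6)² = 1.778
te_Incubation = (4 + 4·5 + 12)/6 = 36/6 = 6; σ²_Incubation = ((12−4)/6)² = 1.778
te_Imaging = (1 + 4·3 + 5)/6 = 18/6 = 3; σ²_Imaging = ((5−1)/6)² = 0.444
te_Data extraction = (7 + 4·10 + 19)/6 = 66/6 = 11; σ²_Data extraction = ((19−7)/6)² = 4.000

Forward pass:
ES_Sample prep = 0; EF_Sample prep = 10
ES_Run assay = 0; EF_Run assay = 5
ES_Incubation = 0; EF_Incubation = 6
ES_Imaging = 6; EF_Imaging = 6+3 = 9
ES_Data extraction = max(EF_Sample prep=10, EF_Run assay=5, EF_Imaging=9) = 10; EF_Data extraction = 10+11 = 21
Expected project duration μ = 21 days. Critical path: Sample prep → Data extraction.

Variance along critical path = 4.000 + 4.000 = 8.000; σ = 2.828 days.
D = μ + z·σ = 21 + 2.326·2.828 = 27.6 days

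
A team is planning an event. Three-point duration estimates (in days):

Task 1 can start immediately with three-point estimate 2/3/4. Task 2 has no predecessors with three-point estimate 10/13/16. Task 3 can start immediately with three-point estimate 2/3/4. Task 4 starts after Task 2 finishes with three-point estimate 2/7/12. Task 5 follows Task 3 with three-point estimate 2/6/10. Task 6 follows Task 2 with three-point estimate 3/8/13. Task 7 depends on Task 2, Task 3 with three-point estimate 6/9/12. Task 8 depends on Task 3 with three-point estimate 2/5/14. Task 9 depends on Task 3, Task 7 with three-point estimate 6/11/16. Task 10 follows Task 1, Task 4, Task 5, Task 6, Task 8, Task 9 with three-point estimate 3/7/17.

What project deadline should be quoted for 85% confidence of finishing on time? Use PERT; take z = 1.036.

44.3 days

te_Task 1 = (2 + 4·3 + 4)/6 = 18/6 = 3; σ²_Task 1 = ((4−2)/6)² = 0.111
te_Task 2 = (10 + 4·13 + 16)/6 = 78/6 = 13; σ²_Task 2 = ((16−10)/6)² = 1.000
te_Task 3 = (2 + 4·3 + 4)/6 = 18/6 = 3; σ²_Task 3 = ((4−2)/6)² = 0.111
te_Task 4 = (2 + 4·7 + 12)/6 = 42/6 = 7; σ²_Task 4 = ((12−2)/6)² = 2.778
te_Task 5 = (2 + 4·6 + 10)/6 = 36/6 = 6; σ²_Task 5 = ((10−2)/6)² = 1.778
te_Task 6 = (3 + 4·8 + 13)/6 = 48/6 = 8; σ²_Task 6 = ((13−3)/6)² = 2.778
te_Task 7 = (6 + 4·9 + 12)/6 = 54/6 = 9; σ²_Task 7 = ((12−6)/6)² = 1.000
te_Task 8 = (2 + 4·5 + 14)/6 = 36/6 = 6; σ²_Task 8 = ((14−2)/6)² = 4.000
te_Task 9 = (6 + 4·11 + 16)/6 = 66/6 = 11; σ²_Task 9 = ((16−6)/6)² = 2.778
te_Task 10 = (3 + 4·7 + 17)/6 = 48/6 = 8; σ²_Task 10 = ((17−3)/6)² = 5.444

Forward pass:
ES_Task 1 = 0; EF_Task 1 = 3
ES_Task 2 = 0; EF_Task 2 = 13
ES_Task 3 = 0; EF_Task 3 = 3
ES_Task 4 = 13; EF_Task 4 = 13+7 = 20
ES_Task 5 = 3; EF_Task 5 = 3+6 = 9
ES_Task 6 = 13; EF_Task 6 = 13+8 = 21
ES_Task 7 = max(EF_Task 2=13, EF_Task 3=3) = 13; EF_Task 7 = 13+9 = 22
ES_Task 8 = 3; EF_Task 8 = 3+6 = 9
ES_Task 9 = max(EF_Task 3=3, EF_Task 7=22) = 22; EF_Task 9 = 22+11 = 33
ES_Task 10 = max(EF_Task 1=3, EF_Task 4=20, EF_Task 5=9, EF_Task 6=21, EF_Task 8=9, EF_Task 9=33) = 33; EF_Task 10 = 33+8 = 41
Expected project duration μ = 41 days. Critical path: Task 2 → Task 7 → Task 9 → Task 10.

Variance along critical path = 1.000 + 1.000 + 2.778 + 5.444 = 10.222; σ = 3.197 days.
D = μ + z·σ = 41 + 1.036·3.197 = 44.3 days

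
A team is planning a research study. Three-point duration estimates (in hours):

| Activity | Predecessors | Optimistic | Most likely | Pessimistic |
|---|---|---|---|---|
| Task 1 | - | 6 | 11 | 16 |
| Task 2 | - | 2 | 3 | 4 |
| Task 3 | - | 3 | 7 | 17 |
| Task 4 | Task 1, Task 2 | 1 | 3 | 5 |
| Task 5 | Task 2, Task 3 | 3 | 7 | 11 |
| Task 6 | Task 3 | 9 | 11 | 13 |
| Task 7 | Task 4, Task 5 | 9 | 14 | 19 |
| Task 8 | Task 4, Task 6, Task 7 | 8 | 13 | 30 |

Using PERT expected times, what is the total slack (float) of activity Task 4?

te_Task 1 = (6 + 4·11 + 16)/6 = 66/6 = 11
te_Task 2 = (2 + 4·3 + 4)/6 = 18/6 = 3
te_Task 3 = (3 + 4·7 + 17)/6 = 48/6 = 8
te_Task 4 = (1 + 4·3 + 5)/6 = 18/6 = 3
te_Task 5 = (3 + 4·7 + 11)/6 = 42/6 = 7
te_Task 6 = (9 + 4·11 + 13)/6 = 66/6 = 11
te_Task 7 = (9 + 4·14 + 19)/6 = 84/6 = 14
te_Task 8 = (8 + 4·13 + 30)/6 = 90/6 = 15

Forward pass:
ES_Task 1 = 0; EF_Task 1 = 11
ES_Task 2 = 0; EF_Task 2 = 3
ES_Task 3 = 0; EF_Task 3 = 8
ES_Task 4 = max(EF_Task 1=11, EF_Task 2=3) = 11; EF_Task 4 = 11+3 = 14
ES_Task 5 = max(EF_Task 2=3, EF_Task 3=8) = 8; EF_Task 5 = 8+7 = 15
ES_Task 6 = 8; EF_Task 6 = 8+11 = 19
ES_Task 7 = max(EF_Task 4=14, EF_Task 5=15) = 15; EF_Task 7 = 15+14 = 29
ES_Task 8 = max(EF_Task 4=14, EF_Task 6=19, EF_Task 7=29) = 29; EF_Task 8 = 29+15 = 44
Expected project duration μ = 44 hours. Critical path: Task 3 → Task 5 → Task 7 → Task 8.

Backward pass:
LF_Task 8 = 44; LS_Task 8 = 44−15 = 29
LF_Task 7 = LS_Task 8 = 29; LS_Task 7 = 29−14 = 15
LF_Task 6 = LS_Task 8 = 29; LS_Task 6 = 29−11 = 18
LF_Task 5 = LS_Task 7 = 15; LS_Task 5 = 15−7 = 8
LF_Task 4 = min(LS_Task 7=15, LS_Task 8=29) = 15; LS_Task 4 = 15−3 = 12
LF_Task 3 = min(LS_Task 5=8, LS_Task 6=18) = 8; LS_Task 3 = 8−8 = 0
LF_Task 2 = min(LS_Task 4=12, LS_Task 5=8) = 8; LS_Task 2 = 8−3 = 5
LF_Task 1 = LS_Task 4 = 12; LS_Task 1 = 12−11 = 1
Slack_Task 4 = LS_Task 4 − ES_Task 4 = 12 − 11 = 1

1 hours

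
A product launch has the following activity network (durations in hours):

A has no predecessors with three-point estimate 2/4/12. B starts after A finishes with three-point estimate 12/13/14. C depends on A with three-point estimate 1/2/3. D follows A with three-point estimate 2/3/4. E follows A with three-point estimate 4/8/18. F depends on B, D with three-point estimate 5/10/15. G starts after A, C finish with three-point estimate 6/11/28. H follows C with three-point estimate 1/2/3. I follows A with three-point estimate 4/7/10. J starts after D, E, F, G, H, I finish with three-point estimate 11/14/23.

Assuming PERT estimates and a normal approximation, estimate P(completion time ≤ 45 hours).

0.740

te_A = (2 + 4·4 + 12)/6 = 30/6 = 5; σ²_A = ((12−2)/6)² = 2.778
te_B = (12 + 4·13 + 14)/6 = 78/6 = 13; σ²_B = ((14−12)/6)² = 0.111
te_C = (1 + 4·2 + 3)/6 = 12/6 = 2; σ²_C = ((3−1)/6)² = 0.111
te_D = (2 + 4·3 + 4)/6 = 18/6 = 3; σ²_D = ((4−2)/6)² = 0.111
te_E = (4 + 4·8 + 18)/6 = 54/6 = 9; σ²_E = ((18−4)/6)² = 5.444
te_F = (5 + 4·10 + 15)/6 = 60/6 = 10; σ²_F = ((15−5)/6)² = 2.778
te_G = (6 + 4·11 + 28)/6 = 78/6 = 13; σ²_G = ((28−6)/6)² = 13.444
te_H = (1 + 4·2 + 3)/6 = 12/6 = 2; σ²_H = ((3−1)/6)² = 0.111
te_I = (4 + 4·7 + 10)/6 = 42/6 = 7; σ²_I = ((10−4)/6)² = 1.000
te_J = (11 + 4·14 + 23)/6 = 90/6 = 15; σ²_J = ((23−11)/6)² = 4.000

Forward pass:
ES_A = 0; EF_A = 5
ES_B = 5; EF_B = 5+13 = 18
ES_C = 5; EF_C = 5+2 = 7
ES_D = 5; EF_D = 5+3 = 8
ES_E = 5; EF_E = 5+9 = 14
ES_F = max(EF_B=18, EF_D=8) = 18; EF_F = 18+10 = 28
ES_G = max(EF_A=5, EF_C=7) = 7; EF_G = 7+13 = 20
ES_H = 7; EF_H = 7+2 = 9
ES_I = 5; EF_I = 5+7 = 12
ES_J = max(EF_D=8, EF_E=14, EF_F=28, EF_G=20, EF_H=9, EF_I=12) = 28; EF_J = 28+15 = 43
Expected project duration μ = 43 hours. Critical path: A → B → F → J.

Variance along critical path = 2.778 + 0.111 + 2.778 + 4.000 = 9.667; σ = √9.667 = 3.109 hours.
Z = (45 − 43) / 3.109 = 0.643
P(T ≤ 45) = Φ(0.643) ≈ 0.740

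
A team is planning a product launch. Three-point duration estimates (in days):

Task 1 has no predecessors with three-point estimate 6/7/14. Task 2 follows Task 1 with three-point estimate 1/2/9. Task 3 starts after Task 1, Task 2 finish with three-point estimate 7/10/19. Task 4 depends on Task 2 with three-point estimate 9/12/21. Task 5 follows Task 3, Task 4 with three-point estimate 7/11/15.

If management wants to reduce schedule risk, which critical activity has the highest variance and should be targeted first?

Task 4

te_Task 1 = (6 + 4·7 + 14)/6 = 48/6 = 8; σ²_Task 1 = ((14−6)/6)² = 1.778
te_Task 2 = (1 + 4·2 + 9)/6 = 18/6 = 3; σ²_Task 2 = ((9−1)/6)² = 1.778
te_Task 3 = (7 + 4·10 + 19)/6 = 66/6 = 11; σ²_Task 3 = ((19−7)/6)² = 4.000
te_Task 4 = (9 + 4·12 + 21)/6 = 78/6 = 13; σ²_Task 4 = ((21−9)/6)² = 4.000
te_Task 5 = (7 + 4·11 + 15)/6 = 66/6 = 11; σ²_Task 5 = ((15−7)/6)² = 1.778

Forward pass:
ES_Task 1 = 0; EF_Task 1 = 8
ES_Task 2 = 8; EF_Task 2 = 8+3 = 11
ES_Task 3 = max(EF_Task 1=8, EF_Task 2=11) = 11; EF_Task 3 = 11+11 = 22
ES_Task 4 = 11; EF_Task 4 = 11+13 = 24
ES_Task 5 = max(EF_Task 3=22, EF_Task 4=24) = 24; EF_Task 5 = 24+11 = 35
Expected project duration μ = 35 days. Critical path: Task 1 → Task 2 → Task 4 → Task 5.

Variances on critical path: σ²_Task 1=1.778, σ²_Task 2=1.778, σ²_Task 4=4.000, σ²_Task 5=1.778.
Largest is σ²_Task 4 = 4.000.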